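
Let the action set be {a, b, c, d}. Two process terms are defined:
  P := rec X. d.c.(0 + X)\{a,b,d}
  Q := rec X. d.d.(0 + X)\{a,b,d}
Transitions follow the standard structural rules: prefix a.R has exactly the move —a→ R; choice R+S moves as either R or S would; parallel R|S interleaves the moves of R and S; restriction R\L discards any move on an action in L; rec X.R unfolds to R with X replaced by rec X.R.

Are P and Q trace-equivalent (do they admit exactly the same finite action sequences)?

trace-distinct — witness ⟨dc⟩

LTS(P): 3 reachable states
  u0 = rec X. d.c.(0 + X)\{a,b,d} ⊢ --d--▸ u1
  u1 = c.(0 + (rec X. d.c.(0 + X)\{a,b,d}))\{a,b,d} ⊢ --c--▸ u2
  u2 = (0 + (rec X. d.c.(0 + X)\{a,b,d}))\{a,b,d} ⊢ deadlocked
LTS(Q): 3 reachable states
  v0 = rec X. d.d.(0 + X)\{a,b,d} ⊢ --d--▸ v1
  v1 = d.(0 + (rec X. d.d.(0 + X)\{a,b,d}))\{a,b,d} ⊢ --d--▸ v2
  v2 = (0 + (rec X. d.d.(0 + X)\{a,b,d}))\{a,b,d} ⊢ deadlocked
Trace ⟨dc⟩ through P, begin at {u0}:
  after d @ step 1: {u1}
  after c @ step 2: {u2}
  ✓ P
Trace ⟨dc⟩ through Q, begin at {v0}:
  after d @ step 1: {v1}
  after c @ step 2: no successor for Q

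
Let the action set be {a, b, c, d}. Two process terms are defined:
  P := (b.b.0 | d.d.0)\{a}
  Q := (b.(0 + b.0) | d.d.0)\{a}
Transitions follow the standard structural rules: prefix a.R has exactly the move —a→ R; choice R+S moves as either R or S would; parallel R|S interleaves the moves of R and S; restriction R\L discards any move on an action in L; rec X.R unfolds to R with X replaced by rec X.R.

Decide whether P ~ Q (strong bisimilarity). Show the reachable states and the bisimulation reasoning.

YES

P's transition system — 9 states:
  u0 = (b.b.0 | d.d.0)\{a} → ··b··> u1, ··d··> u2
  u1 = (b.0 | d.d.0)\{a} → ··b··> u3, ··d··> u4
  u2 = (b.b.0 | d.0)\{a} → ··b··> u4, ··d··> u5
  u3 = (0 | d.d.0)\{a} → ··d··> u6
  u4 = (b.0 | d.0)\{a} → ··b··> u6, ··d··> u7
  u5 = (b.b.0 | 0)\{a} → ··b··> u7
  u6 = (0 | d.0)\{a} → ··d··> u8
  u7 = (b.0 | 0)\{a} → ··b··> u8
  u8 = (0 | 0)\{a} → ·
Q's transition system — 9 states:
  v0 = (b.(0 + b.0) | d.d.0)\{a} → ··b··> v1, ··d··> v2
  v1 = ((0 + b.0) | d.d.0)\{a} → ··b··> v3, ··d··> v4
  v2 = (b.(0 + b.0) | d.0)\{a} → ··b··> v4, ··d··> v5
  v3 = (0 | d.d.0)\{a} → ··d··> v6
  v4 = ((0 + b.0) | d.0)\{a} → ··b··> v6, ··d··> v7
  v5 = (b.(0 + b.0) | 0)\{a} → ··b··> v7
  v6 = (0 | d.0)\{a} → ··d··> v8
  v7 = ((0 + b.0) | 0)\{a} → ··b··> v8
  v8 = (0 | 0)\{a} → ·
Coarsest stable partition (strong bisimilarity classes):
  B0 = {u0, v0}
  B1 = {u1, v1}
  B2 = {u3, v3}
  B3 = {u6, v6}
  B4 = {u8, v8}
  B5 = {u4, v4}
  B6 = {u7, v7}
  B7 = {u2, v2}
  B8 = {u5, v5}
u0 ∈ B0, v0 ∈ B0 → same block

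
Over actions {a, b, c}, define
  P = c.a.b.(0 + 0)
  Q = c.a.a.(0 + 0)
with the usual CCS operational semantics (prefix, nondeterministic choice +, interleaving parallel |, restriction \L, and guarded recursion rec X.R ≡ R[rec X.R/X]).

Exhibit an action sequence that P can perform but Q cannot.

P's transition system — 4 states:
  p0 = c.a.b.(0 + 0) has moves --c--▸ p1
  p1 = a.b.(0 + 0) has moves --a--▸ p2
  p2 = b.(0 + 0) has moves --b--▸ p3
  p3 = 0 + 0 has moves (no moves)
Q's transition system — 4 states:
  q0 = c.a.a.(0 + 0) has moves --c--▸ q1
  q1 = a.a.(0 + 0) has moves --a--▸ q2
  q2 = a.(0 + 0) has moves --a--▸ q3
  q3 = 0 + 0 has moves (no moves)
Executing cab from P (initial set {p0}):
  after c @ step 1: {p1}
  after a @ step 2: {p2}
  after b @ step 3: {p3}
  — P admits the full trace.
Executing cab from Q (initial set {q0}):
  after c @ step 1: {q1}
  after a @ step 2: {q2}
  after b @ step 3: no successor for Q

cab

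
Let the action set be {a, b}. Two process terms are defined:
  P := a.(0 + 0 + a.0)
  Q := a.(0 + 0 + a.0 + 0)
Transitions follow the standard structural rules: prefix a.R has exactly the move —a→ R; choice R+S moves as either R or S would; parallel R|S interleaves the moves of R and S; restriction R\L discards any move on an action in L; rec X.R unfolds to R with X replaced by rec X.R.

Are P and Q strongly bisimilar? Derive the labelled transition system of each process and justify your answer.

P ~ Q

Reachable graph of P (3 states):
  m0 = a.(0 + 0 + a.0) | --a--▸ m1
  m1 = 0 + 0 + a.0 | --a--▸ m2
  m2 = 0 | deadlocked
Reachable graph of Q (3 states):
  n0 = a.(0 + 0 + a.0 + 0) | --a--▸ n1
  n1 = 0 + 0 + a.0 + 0 | --a--▸ n2
  n2 = 0 | deadlocked
Bisimilarity quotient blocks:
  B0 = {m0, n0}
  B1 = {m1, n1}
  B2 = {m2, n2}
m0 ∈ B0, n0 ∈ B0 → same block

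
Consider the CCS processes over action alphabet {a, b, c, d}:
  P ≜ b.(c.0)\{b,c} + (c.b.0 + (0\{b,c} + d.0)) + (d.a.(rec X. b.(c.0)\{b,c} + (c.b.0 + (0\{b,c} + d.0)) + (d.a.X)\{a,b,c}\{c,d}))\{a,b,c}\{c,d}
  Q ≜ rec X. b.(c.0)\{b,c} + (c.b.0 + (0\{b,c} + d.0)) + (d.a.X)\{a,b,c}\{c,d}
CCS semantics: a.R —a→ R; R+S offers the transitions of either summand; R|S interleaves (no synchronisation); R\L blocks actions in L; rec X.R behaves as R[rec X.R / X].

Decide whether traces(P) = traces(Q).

Reachable graph of P (4 states):
  u0 = b.(c.0)\{b,c} + (c.b.0 + (0\{b,c} + d.0)) + (d.a.(rec X. b.(c.0)\{b,c} + (c.b.0 + (0\{b,c} + d.0)) + (d.a.X)\{a,b,c}\{c,d}))\{a,b,c}\{c,d} ⊢ =b=> u1, =c=> u2, =d=> u3
  u1 = (c.0)\{b,c} ⊢ stopped
  u2 = b.0 ⊢ =b=> u3
  u3 = 0 ⊢ stopped
Reachable graph of Q (4 states):
  v0 = rec X. b.(c.0)\{b,c} + (c.b.0 + (0\{b,c} + d.0)) + (d.a.X)\{a,b,c}\{c,d} ⊢ =b=> v1, =c=> v2, =d=> v3
  v1 = (c.0)\{b,c} ⊢ stopped
  v2 = b.0 ⊢ =b=> v3
  v3 = 0 ⊢ stopped
Partition-refinement fixed point:
  B0 = {u0, v0}
  B1 = {u1, u3, v1, v3}
  B2 = {u2, v2}
u0 ∈ B0, v0 ∈ B0 → same block
Bisimilar ⇒ trace-equivalent.

YES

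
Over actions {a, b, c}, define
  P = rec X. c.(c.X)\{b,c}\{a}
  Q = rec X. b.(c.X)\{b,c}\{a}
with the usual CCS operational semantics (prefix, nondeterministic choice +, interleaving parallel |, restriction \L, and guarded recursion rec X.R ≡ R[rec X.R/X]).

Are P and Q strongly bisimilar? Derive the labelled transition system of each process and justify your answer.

not bisimilar

Reachable graph of P (2 states):
  m0 = rec X. c.(c.X)\{b,c}\{a} ⊢ --c--▸ m1
  m1 = (c.(rec X. c.(c.X)\{b,c}\{a}))\{b,c}\{a} ⊢ stopped
Reachable graph of Q (2 states):
  n0 = rec X. b.(c.X)\{b,c}\{a} ⊢ --b--▸ n1
  n1 = (c.(rec X. b.(c.X)\{b,c}\{a}))\{b,c}\{a} ⊢ stopped
Partition-refinement fixed point:
  B0 = {m0}
  B1 = {m1, n1}
  B2 = {n0}
m0 ∈ B0, n0 ∈ B2 → different blocks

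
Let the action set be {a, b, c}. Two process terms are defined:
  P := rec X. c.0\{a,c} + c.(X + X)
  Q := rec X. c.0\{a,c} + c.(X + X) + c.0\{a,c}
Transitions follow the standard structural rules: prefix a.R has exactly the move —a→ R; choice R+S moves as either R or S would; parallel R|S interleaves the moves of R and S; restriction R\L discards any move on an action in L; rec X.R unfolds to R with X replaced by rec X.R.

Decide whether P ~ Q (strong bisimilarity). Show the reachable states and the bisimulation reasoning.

bisimilar

Reachable graph of P (3 states):
  m0 = rec X. c.0\{a,c} + c.(X + X) :: =c=> m1, =c=> m2
  m1 = (rec X. c.0\{a,c} + c.(X + X)) + (rec X. c.0\{a,c} + c.(X + X)) :: =c=> m1, =c=> m2
  m2 = 0\{a,c} :: ∅
Reachable graph of Q (3 states):
  n0 = rec X. c.0\{a,c} + c.(X + X) + c.0\{a,c} :: =c=> n1, =c=> n2
  n1 = (rec X. c.0\{a,c} + c.(X + X) + c.0\{a,c}) + (rec X. c.0\{a,c} + c.(X + X) + c.0\{a,c}) :: =c=> n1, =c=> n2
  n2 = 0\{a,c} :: ∅
Bisimilarity quotient blocks:
  B0 = {m0, m1, n0, n1}
  B1 = {m2, n2}
m0 ∈ B0, n0 ∈ B0 → same block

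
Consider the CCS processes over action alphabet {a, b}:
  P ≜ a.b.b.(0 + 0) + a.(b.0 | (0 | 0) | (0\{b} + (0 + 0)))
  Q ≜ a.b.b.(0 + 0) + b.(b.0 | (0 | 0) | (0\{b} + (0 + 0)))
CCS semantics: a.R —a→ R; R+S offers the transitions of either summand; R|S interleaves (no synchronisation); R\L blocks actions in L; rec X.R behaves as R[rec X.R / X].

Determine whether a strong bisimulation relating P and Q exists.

not bisimilar

LTS(P): 6 reachable states
  s0 = a.b.b.(0 + 0) + a.(b.0 | (0 | 0) | (0\{b} + (0 + 0))) :: ··a··> s1, ··a··> s2
  s1 = b.0 | (0 | 0) | (0\{b} + (0 + 0)) :: ··b··> s3
  s2 = b.b.(0 + 0) :: ··b··> s4
  s3 = 0 | (0 | 0) | (0\{b} + (0 + 0)) :: stopped
  s4 = b.(0 + 0) :: ··b··> s5
  s5 = 0 + 0 :: stopped
LTS(Q): 6 reachable states
  t0 = a.b.b.(0 + 0) + b.(b.0 | (0 | 0) | (0\{b} + (0 + 0))) :: ··a··> t1, ··b··> t2
  t1 = b.b.(0 + 0) :: ··b··> t3
  t2 = b.0 | (0 | 0) | (0\{b} + (0 + 0)) :: ··b··> t4
  t3 = b.(0 + 0) :: ··b··> t5
  t4 = 0 | (0 | 0) | (0\{b} + (0 + 0)) :: stopped
  t5 = 0 + 0 :: stopped
Coarsest stable partition (strong bisimilarity classes):
  B0 = {s0}
  B1 = {s2, t1}
  B2 = {s1, s4, t2, t3}
  B3 = {s3, s5, t4, t5}
  B4 = {t0}
s0 ∈ B0, t0 ∈ B4 → different blocks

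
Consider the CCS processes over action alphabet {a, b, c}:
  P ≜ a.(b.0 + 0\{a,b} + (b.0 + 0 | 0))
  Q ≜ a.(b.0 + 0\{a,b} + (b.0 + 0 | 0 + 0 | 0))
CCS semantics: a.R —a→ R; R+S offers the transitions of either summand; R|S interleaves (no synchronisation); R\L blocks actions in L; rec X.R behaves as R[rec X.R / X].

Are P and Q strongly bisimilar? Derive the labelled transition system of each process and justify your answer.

YES

Reachable graph of P (3 states):
  m0 = a.(b.0 + 0\{a,b} + (b.0 + 0 | 0)) → --a--▸ m1
  m1 = b.0 + 0\{a,b} + (b.0 + 0 | 0) → --b--▸ m2
  m2 = 0 → (no moves)
Reachable graph of Q (3 states):
  n0 = a.(b.0 + 0\{a,b} + (b.0 + 0 | 0 + 0 | 0)) → --a--▸ n1
  n1 = b.0 + 0\{a,b} + (b.0 + 0 | 0 + 0 | 0) → --b--▸ n2
  n2 = 0 → (no moves)
Bisimilarity quotient blocks:
  B0 = {m0, n0}
  B1 = {m1, n1}
  B2 = {m2, n2}
m0 ∈ B0, n0 ∈ B0 → same block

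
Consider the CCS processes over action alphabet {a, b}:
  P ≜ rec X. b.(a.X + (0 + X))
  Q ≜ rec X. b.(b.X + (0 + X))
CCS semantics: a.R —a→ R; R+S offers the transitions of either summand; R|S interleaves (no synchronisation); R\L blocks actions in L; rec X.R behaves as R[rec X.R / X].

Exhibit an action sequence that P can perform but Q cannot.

P's transition system — 2 states:
  u0 = rec X. b.(a.X + (0 + X)) | ··b··> u1
  u1 = a.(rec X. b.(a.X + (0 + X))) + (0 + (rec X. b.(a.X + (0 + X)))) | ··a··> u0, ··b··> u1
Q's transition system — 2 states:
  v0 = rec X. b.(b.X + (0 + X)) | ··b··> v1
  v1 = b.(rec X. b.(b.X + (0 + X))) + (0 + (rec X. b.(b.X + (0 + X)))) | ··b··> v0, ··b··> v1
Trace ⟨ba⟩ through P, begin at {u0}:
  [1] b ⇒ {u1}
  [2] a ⇒ {u0}
  P completes σ.
Trace ⟨ba⟩ through Q, begin at {v0}:
  [1] b ⇒ {v1}
  [2] a ⇒ no successor for Q

ba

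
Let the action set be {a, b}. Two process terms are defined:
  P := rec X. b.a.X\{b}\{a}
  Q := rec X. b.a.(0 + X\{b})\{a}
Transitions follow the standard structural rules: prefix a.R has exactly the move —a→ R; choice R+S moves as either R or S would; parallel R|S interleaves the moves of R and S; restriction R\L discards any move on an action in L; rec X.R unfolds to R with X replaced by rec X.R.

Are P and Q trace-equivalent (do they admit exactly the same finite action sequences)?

trace-equivalent

Reachable graph of P (3 states):
  m0 = rec X. b.a.X\{b}\{a} | =b=> m1
  m1 = a.(rec X. b.a.X\{b}\{a})\{b}\{a} | =a=> m2
  m2 = (rec X. b.a.X\{b}\{a})\{b}\{a} | deadlocked
Reachable graph of Q (3 states):
  n0 = rec X. b.a.(0 + X\{b})\{a} | =b=> n1
  n1 = a.(0 + (rec X. b.a.(0 + X\{b})\{a})\{b})\{a} | =a=> n2
  n2 = (0 + (rec X. b.a.(0 + X\{b})\{a})\{b})\{a} | deadlocked
Partition-refinement fixed point:
  B0 = {m0, n0}
  B1 = {m1, n1}
  B2 = {m2, n2}
m0 ∈ B0, n0 ∈ B0 → same block
Bisimilar ⇒ trace-equivalent.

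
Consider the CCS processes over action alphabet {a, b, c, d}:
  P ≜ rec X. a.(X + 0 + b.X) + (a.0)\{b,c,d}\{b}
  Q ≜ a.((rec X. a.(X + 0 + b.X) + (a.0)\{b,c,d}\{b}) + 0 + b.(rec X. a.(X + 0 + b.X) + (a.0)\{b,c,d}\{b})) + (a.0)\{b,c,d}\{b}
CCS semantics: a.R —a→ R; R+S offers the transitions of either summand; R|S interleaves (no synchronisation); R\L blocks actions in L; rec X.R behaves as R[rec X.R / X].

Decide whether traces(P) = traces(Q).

trace-equivalent

LTS(P): 3 reachable states
  s0 = rec X. a.(X + 0 + b.X) + (a.0)\{b,c,d}\{b} has moves -a-> s1, -a-> s2
  s1 = (rec X. a.(X + 0 + b.X) + (a.0)\{b,c,d}\{b}) + 0 + b.(rec X. a.(X + 0 + b.X) + (a.0)\{b,c,d}\{b}) has moves -a-> s1, -a-> s2, -b-> s0
  s2 = 0\{b,c,d}\{b} has moves ∅
LTS(Q): 4 reachable states
  t0 = a.((rec X. a.(X + 0 + b.X) + (a.0)\{b,c,d}\{b}) + 0 + b.(rec X. a.(X + 0 + b.X) + (a.0)\{b,c,d}\{b})) + (a.0)\{b,c,d}\{b} has moves -a-> t1, -a-> t2
  t1 = (rec X. a.(X + 0 + b.X) + (a.0)\{b,c,d}\{b}) + 0 + b.(rec X. a.(X + 0 + b.X) + (a.0)\{b,c,d}\{b}) has moves -a-> t1, -a-> t2, -b-> t3
  t2 = 0\{b,c,d}\{b} has moves ∅
  t3 = rec X. a.(X + 0 + b.X) + (a.0)\{b,c,d}\{b} has moves -a-> t1, -a-> t2
Partition-refinement fixed point:
  B0 = {s0, t0, t3}
  B1 = {s1, t1}
  B2 = {s2, t2}
s0 ∈ B0, t0 ∈ B0 → same block
Bisimilar ⇒ trace-equivalent.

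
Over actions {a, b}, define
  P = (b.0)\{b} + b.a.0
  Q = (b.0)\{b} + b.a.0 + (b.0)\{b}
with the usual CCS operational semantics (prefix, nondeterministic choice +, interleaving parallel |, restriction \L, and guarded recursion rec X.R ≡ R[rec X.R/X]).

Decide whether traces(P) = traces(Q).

LTS(P): 3 reachable states
  s0 = (b.0)\{b} + b.a.0 :: =b=> s1
  s1 = a.0 :: =a=> s2
  s2 = 0 :: (no moves)
LTS(Q): 3 reachable states
  t0 = (b.0)\{b} + b.a.0 + (b.0)\{b} :: =b=> t1
  t1 = a.0 :: =a=> t2
  t2 = 0 :: (no moves)
Coarsest stable partition (strong bisimilarity classes):
  B0 = {s0, t0}
  B1 = {s1, t1}
  B2 = {s2, t2}
s0 ∈ B0, t0 ∈ B0 → same block
Bisimilar ⇒ trace-equivalent.

trace-equivalent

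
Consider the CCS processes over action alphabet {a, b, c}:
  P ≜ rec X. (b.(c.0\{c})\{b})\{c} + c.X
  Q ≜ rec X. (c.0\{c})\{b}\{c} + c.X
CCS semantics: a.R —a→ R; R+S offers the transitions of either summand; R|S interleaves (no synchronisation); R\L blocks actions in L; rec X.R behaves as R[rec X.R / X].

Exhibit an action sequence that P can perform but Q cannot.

Reachable graph of P (2 states):
  s0 = rec X. (b.(c.0\{c})\{b})\{c} + c.X ⊢ --b--▸ s1, --c--▸ s0
  s1 = (c.0\{c})\{b}\{c} ⊢ ∅
Reachable graph of Q (1 states):
  t0 = rec X. (c.0\{c})\{b}\{c} + c.X ⊢ --c--▸ t0
Executing b from P (initial set {s0}):
  [1] b ⇒ {s1}
  — P admits the full trace.
Executing b from Q (initial set {t0}):
  [1] b ⇒ ∅  — Q cannot continue

b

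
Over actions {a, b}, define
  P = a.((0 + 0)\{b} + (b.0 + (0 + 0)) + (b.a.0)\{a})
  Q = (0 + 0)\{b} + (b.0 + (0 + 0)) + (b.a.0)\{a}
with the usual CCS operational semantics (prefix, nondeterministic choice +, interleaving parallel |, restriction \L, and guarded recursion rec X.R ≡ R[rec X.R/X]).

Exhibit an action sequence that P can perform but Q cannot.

a

Reachable graph of P (4 states):
  s0 = a.((0 + 0)\{b} + (b.0 + (0 + 0)) + (b.a.0)\{a}) | -a-> s1
  s1 = (0 + 0)\{b} + (b.0 + (0 + 0)) + (b.a.0)\{a} | -b-> s2, -b-> s3
  s2 = (a.0)\{a} | ∅
  s3 = 0 | ∅
Reachable graph of Q (3 states):
  t0 = (0 + 0)\{b} + (b.0 + (0 + 0)) + (b.a.0)\{a} | -b-> t1, -b-> t2
  t1 = (a.0)\{a} | ∅
  t2 = 0 | ∅
Trace ⟨a⟩ through P, begin at {s0}:
  [1] a ⇒ {s1}
  — P admits the full trace.
Trace ⟨a⟩ through Q, begin at {t0}:
  [1] a ⇒ ∅ (Q stuck)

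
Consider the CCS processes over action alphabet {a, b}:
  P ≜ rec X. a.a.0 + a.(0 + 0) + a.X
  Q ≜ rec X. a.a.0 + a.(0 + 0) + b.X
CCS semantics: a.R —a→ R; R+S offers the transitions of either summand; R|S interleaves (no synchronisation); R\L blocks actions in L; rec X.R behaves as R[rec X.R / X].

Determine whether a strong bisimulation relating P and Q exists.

Reachable graph of P (4 states):
  u0 = rec X. a.a.0 + a.(0 + 0) + a.X ⊢ --a--▸ u0, --a--▸ u1, --a--▸ u2
  u1 = 0 + 0 ⊢ ·
  u2 = a.0 ⊢ --a--▸ u3
  u3 = 0 ⊢ ·
Reachable graph of Q (4 states):
  v0 = rec X. a.a.0 + a.(0 + 0) + b.X ⊢ --a--▸ v1, --a--▸ v2, --b--▸ v0
  v1 = 0 + 0 ⊢ ·
  v2 = a.0 ⊢ --a--▸ v3
  v3 = 0 ⊢ ·
Coarsest stable partition (strong bisimilarity classes):
  B0 = {u0}
  B1 = {u1, u3, v1, v3}
  B2 = {u2, v2}
  B3 = {v0}
u0 ∈ B0, v0 ∈ B3 → different blocks

NO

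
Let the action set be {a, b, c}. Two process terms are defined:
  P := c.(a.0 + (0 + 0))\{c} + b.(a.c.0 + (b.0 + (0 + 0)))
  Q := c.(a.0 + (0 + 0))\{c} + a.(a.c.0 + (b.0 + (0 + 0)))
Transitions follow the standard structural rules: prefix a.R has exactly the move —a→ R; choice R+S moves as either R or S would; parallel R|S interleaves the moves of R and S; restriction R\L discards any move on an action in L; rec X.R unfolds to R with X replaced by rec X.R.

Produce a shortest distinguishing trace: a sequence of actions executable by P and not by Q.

LTS(P): 6 reachable states
  u0 = c.(a.0 + (0 + 0))\{c} + b.(a.c.0 + (b.0 + (0 + 0))) | =b=> u1, =c=> u2
  u1 = a.c.0 + (b.0 + (0 + 0)) | =a=> u3, =b=> u4
  u2 = (a.0 + (0 + 0))\{c} | =a=> u5
  u3 = c.0 | =c=> u4
  u4 = 0 | ∅
  u5 = 0\{c} | ∅
LTS(Q): 6 reachable states
  v0 = c.(a.0 + (0 + 0))\{c} + a.(a.c.0 + (b.0 + (0 + 0))) | =a=> v1, =c=> v2
  v1 = a.c.0 + (b.0 + (0 + 0)) | =a=> v3, =b=> v4
  v2 = (a.0 + (0 + 0))\{c} | =a=> v5
  v3 = c.0 | =c=> v4
  v4 = 0 | ∅
  v5 = 0\{c} | ∅
Trace ⟨b⟩ through P, begin at {u0}:
  step 1 (b): {u1}
  — P admits the full trace.
Trace ⟨b⟩ through Q, begin at {v0}:
  step 1 (b): ∅ (Q stuck)

b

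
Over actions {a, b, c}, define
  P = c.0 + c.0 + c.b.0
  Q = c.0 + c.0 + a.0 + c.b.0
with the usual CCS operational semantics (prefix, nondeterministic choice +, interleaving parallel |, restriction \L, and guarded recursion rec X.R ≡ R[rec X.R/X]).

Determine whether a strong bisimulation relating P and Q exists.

P's transition system — 3 states:
  s0 = c.0 + c.0 + c.b.0 :: =c=> s1, =c=> s2
  s1 = 0 :: stopped
  s2 = b.0 :: =b=> s1
Q's transition system — 3 states:
  t0 = c.0 + c.0 + a.0 + c.b.0 :: =a=> t1, =c=> t1, =c=> t2
  t1 = 0 :: stopped
  t2 = b.0 :: =b=> t1
Partition-refinement fixed point:
  B0 = {s0}
  B1 = {s2, t2}
  B2 = {s1, t1}
  B3 = {t0}
s0 ∈ B0, t0 ∈ B3 → different blocks

NO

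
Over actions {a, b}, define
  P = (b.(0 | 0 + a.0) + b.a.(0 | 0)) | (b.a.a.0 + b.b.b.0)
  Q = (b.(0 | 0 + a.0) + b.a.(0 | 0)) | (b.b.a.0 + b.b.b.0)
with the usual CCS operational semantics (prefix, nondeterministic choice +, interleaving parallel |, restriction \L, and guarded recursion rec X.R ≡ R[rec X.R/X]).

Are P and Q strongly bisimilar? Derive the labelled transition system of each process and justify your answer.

P ≁ Q

Reachable graph of P (30 states):
  m0 = (b.(0 | 0 + a.0) + b.a.(0 | 0)) | (b.a.a.0 + b.b.b.0) has moves —b→ m1, —b→ m2, —b→ m3, —b→ m4
  m1 = (0 | 0 + a.0) | (b.a.a.0 + b.b.b.0) has moves —a→ m5, —b→ m6, —b→ m7
  m2 = (b.(0 | 0 + a.0) + b.a.(0 | 0)) | a.a.0 has moves —a→ m8, —b→ m6, —b→ m9
  m3 = (b.(0 | 0 + a.0) + b.a.(0 | 0)) | b.b.0 has moves —b→ m10, —b→ m11, —b→ m7
  m4 = a.(0 | 0) | (b.a.a.0 + b.b.b.0) has moves —a→ m12, —b→ m11, —b→ m9
  m5 = 0 | (b.a.a.0 + b.b.b.0) has moves —b→ m13, —b→ m14
  m6 = (0 | 0 + a.0) | a.a.0 has moves —a→ m13, —a→ m15
  m7 = (0 | 0 + a.0) | b.b.0 has moves —a→ m14, —b→ m16
  m8 = (b.(0 | 0 + a.0) + b.a.(0 | 0)) | a.0 has moves —a→ m17, —b→ m15, —b→ m18
  m9 = a.(0 | 0) | a.a.0 has moves —a→ m18, —a→ m19
  m10 = (b.(0 | 0 + a.0) + b.a.(0 | 0)) | b.0 has moves —b→ m16, —b→ m17, —b→ m20
  m11 = a.(0 | 0) | b.b.0 has moves —a→ m21, —b→ m20
  m12 = 0 | 0 | (b.a.a.0 + b.b.b.0) has moves —b→ m19, —b→ m21
  m13 = 0 | a.a.0 has moves —a→ m22
  m14 = 0 | b.b.0 has moves —b→ m23
  m15 = (0 | 0 + a.0) | a.0 has moves —a→ m22, —a→ m24
  m16 = (0 | 0 + a.0) | b.0 has moves —a→ m23, —b→ m24
  m17 = (b.(0 | 0 + a.0) + b.a.(0 | 0)) | 0 has moves —b→ m24, —b→ m25
  m18 = a.(0 | 0) | a.0 has moves —a→ m25, —a→ m26
  m19 = 0 | 0 | a.a.0 has moves —a→ m26
  m20 = a.(0 | 0) | b.0 has moves —a→ m27, —b→ m25
  m21 = 0 | 0 | b.b.0 has moves —b→ m27
  m22 = 0 | a.0 has moves —a→ m28
  m23 = 0 | b.0 has moves —b→ m28
  m24 = (0 | 0 + a.0) | 0 has moves —a→ m28
  m25 = a.(0 | 0) | 0 has moves —a→ m29
  m26 = 0 | 0 | a.0 has moves —a→ m29
  m27 = 0 | 0 | b.0 has moves —b→ m29
  m28 = 0 | 0 has moves ·
  m29 = 0 | 0 | 0 has moves ·
Reachable graph of Q (30 states):
  n0 = (b.(0 | 0 + a.0) + b.a.(0 | 0)) | (b.b.a.0 + b.b.b.0) has moves —b→ n1, —b→ n2, —b→ n3, —b→ n4
  n1 = (0 | 0 + a.0) | (b.b.a.0 + b.b.b.0) has moves —a→ n5, —b→ n6, —b→ n7
  n2 = (b.(0 | 0 + a.0) + b.a.(0 | 0)) | b.a.0 has moves —b→ n6, —b→ n8, —b→ n9
  n3 = (b.(0 | 0 + a.0) + b.a.(0 | 0)) | b.b.0 has moves —b→ n10, —b→ n11, —b→ n7
  n4 = a.(0 | 0) | (b.b.a.0 + b.b.b.0) has moves —a→ n12, —b→ n11, —b→ n9
  n5 = 0 | (b.b.a.0 + b.b.b.0) has moves —b→ n13, —b→ n14
  n6 = (0 | 0 + a.0) | b.a.0 has moves —a→ n13, —b→ n15
  n7 = (0 | 0 + a.0) | b.b.0 has moves —a→ n14, —b→ n16
  n8 = (b.(0 | 0 + a.0) + b.a.(0 | 0)) | a.0 has moves —a→ n17, —b→ n15, —b→ n18
  n9 = a.(0 | 0) | b.a.0 has moves —a→ n19, —b→ n18
  n10 = (b.(0 | 0 + a.0) + b.a.(0 | 0)) | b.0 has moves —b→ n16, —b→ n17, —b→ n20
  n11 = a.(0 | 0) | b.b.0 has moves —a→ n21, —b→ n20
  n12 = 0 | 0 | (b.b.a.0 + b.b.b.0) has moves —b→ n19, —b→ n21
  n13 = 0 | b.a.0 has moves —b→ n22
  n14 = 0 | b.b.0 has moves —b→ n23
  n15 = (0 | 0 + a.0) | a.0 has moves —a→ n22, —a→ n24
  n16 = (0 | 0 + a.0) | b.0 has moves —a→ n23, —b→ n24
  n17 = (b.(0 | 0 + a.0) + b.a.(0 | 0)) | 0 has moves —b→ n24, —b→ n25
  n18 = a.(0 | 0) | a.0 has moves —a→ n25, —a→ n26
  n19 = 0 | 0 | b.a.0 has moves —b→ n26
  n20 = a.(0 | 0) | b.0 has moves —a→ n27, —b→ n25
  n21 = 0 | 0 | b.b.0 has moves —b→ n27
  n22 = 0 | a.0 has moves —a→ n28
  n23 = 0 | b.0 has moves —b→ n28
  n24 = (0 | 0 + a.0) | 0 has moves —a→ n28
  n25 = a.(0 | 0) | 0 has moves —a→ n29
  n26 = 0 | 0 | a.0 has moves —a→ n29
  n27 = 0 | 0 | b.0 has moves —b→ n29
  n28 = 0 | 0 has moves ·
  n29 = 0 | 0 | 0 has moves ·
Bisimilarity quotient blocks:
  B0 = {m0}
  B1 = {m1, m4}
  B2 = {m6, m9}
  B3 = {m13, m15, m18, m19, n15, n18}
  B4 = {m22, m24, m25, m26, n22, n24, n25, n26}
  B5 = {m28, m29, n28, n29}
  B6 = {m12, m5}
  B7 = {m14, m21, n14, n21}
  B8 = {m23, m27, n23, n27}
  B9 = {m11, m7, n11, n7}
  B10 = {m16, m20, n16, n20}
  B11 = {m3, n3}
  B12 = {m10, n10}
  B13 = {m17, n13, n17, n19}
  B14 = {m2}
  B15 = {m8, n6, n8, n9}
  B16 = {n0}
  B17 = {n1, n4}
  B18 = {n12, n5}
  B19 = {n2}
m0 ∈ B0, n0 ∈ B16 → different blocks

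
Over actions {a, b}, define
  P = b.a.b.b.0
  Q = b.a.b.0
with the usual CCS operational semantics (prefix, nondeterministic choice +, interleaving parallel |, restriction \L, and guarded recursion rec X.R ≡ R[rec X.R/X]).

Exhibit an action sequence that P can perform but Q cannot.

babb

Reachable graph of P (5 states):
  u0 = b.a.b.b.0 :: --b--▸ u1
  u1 = a.b.b.0 :: --a--▸ u2
  u2 = b.b.0 :: --b--▸ u3
  u3 = b.0 :: --b--▸ u4
  u4 = 0 :: (no moves)
Reachable graph of Q (4 states):
  v0 = b.a.b.0 :: --b--▸ v1
  v1 = a.b.0 :: --a--▸ v2
  v2 = b.0 :: --b--▸ v3
  v3 = 0 :: (no moves)
Run σ = ⟨babb⟩ on P: start {u0}
  step 1 (b): {u1}
  step 2 (a): {u2}
  step 3 (b): {u3}
  step 4 (b): {u4}
  P completes σ.
Run σ = ⟨babb⟩ on Q: start {v0}
  step 1 (b): {v1}
  step 2 (a): {v2}
  step 3 (b): {v3}
  step 4 (b): ∅  — Q cannot continue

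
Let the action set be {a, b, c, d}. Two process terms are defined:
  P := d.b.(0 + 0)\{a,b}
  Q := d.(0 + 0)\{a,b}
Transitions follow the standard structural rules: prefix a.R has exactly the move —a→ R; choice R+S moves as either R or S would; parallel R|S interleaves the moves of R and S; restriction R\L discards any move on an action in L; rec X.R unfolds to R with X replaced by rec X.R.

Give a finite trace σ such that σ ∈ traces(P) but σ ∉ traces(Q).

db

LTS(P): 3 reachable states
  m0 = d.b.(0 + 0)\{a,b} → ··d··> m1
  m1 = b.(0 + 0)\{a,b} → ··b··> m2
  m2 = (0 + 0)\{a,b} → deadlocked
LTS(Q): 2 reachable states
  n0 = d.(0 + 0)\{a,b} → ··d··> n1
  n1 = (0 + 0)\{a,b} → deadlocked
Trace ⟨db⟩ through P, begin at {m0}:
  step 1 (d): {m1}
  step 2 (b): {m2}
  P completes σ.
Trace ⟨db⟩ through Q, begin at {n0}:
  step 1 (d): {n1}
  step 2 (b): ∅ (Q stuck)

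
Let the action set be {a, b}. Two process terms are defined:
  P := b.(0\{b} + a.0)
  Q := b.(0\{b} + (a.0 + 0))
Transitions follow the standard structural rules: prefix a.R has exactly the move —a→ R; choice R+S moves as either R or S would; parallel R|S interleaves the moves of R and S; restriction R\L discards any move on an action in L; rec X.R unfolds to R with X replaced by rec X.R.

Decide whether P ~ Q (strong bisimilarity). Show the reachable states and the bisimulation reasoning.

bisimilar

P's transition system — 3 states:
  s0 = b.(0\{b} + a.0) ⊢ ··b··> s1
  s1 = 0\{b} + a.0 ⊢ ··a··> s2
  s2 = 0 ⊢ deadlocked
Q's transition system — 3 states:
  t0 = b.(0\{b} + (a.0 + 0)) ⊢ ··b··> t1
  t1 = 0\{b} + (a.0 + 0) ⊢ ··a··> t2
  t2 = 0 ⊢ deadlocked
Bisimilarity quotient blocks:
  B0 = {s0, t0}
  B1 = {s1, t1}
  B2 = {s2, t2}
s0 ∈ B0, t0 ∈ B0 → same block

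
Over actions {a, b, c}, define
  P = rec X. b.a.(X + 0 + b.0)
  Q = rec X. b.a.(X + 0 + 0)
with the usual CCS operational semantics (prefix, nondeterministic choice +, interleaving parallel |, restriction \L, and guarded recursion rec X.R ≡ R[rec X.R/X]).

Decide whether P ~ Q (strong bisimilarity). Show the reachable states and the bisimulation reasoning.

NO

P's transition system — 4 states:
  m0 = rec X. b.a.(X + 0 + b.0) ⊢ --b--▸ m1
  m1 = a.((rec X. b.a.(X + 0 + b.0)) + 0 + b.0) ⊢ --a--▸ m2
  m2 = (rec X. b.a.(X + 0 + b.0)) + 0 + b.0 ⊢ --b--▸ m1, --b--▸ m3
  m3 = 0 ⊢ stopped
Q's transition system — 3 states:
  n0 = rec X. b.a.(X + 0 + 0) ⊢ --b--▸ n1
  n1 = a.((rec X. b.a.(X + 0 + 0)) + 0 + 0) ⊢ --a--▸ n2
  n2 = (rec X. b.a.(X + 0 + 0)) + 0 + 0 ⊢ --b--▸ n1
Coarsest stable partition (strong bisimilarity classes):
  B0 = {m0}
  B1 = {m1}
  B2 = {m2}
  B3 = {m3}
  B4 = {n0, n2}
  B5 = {n1}
m0 ∈ B0, n0 ∈ B4 → different blocks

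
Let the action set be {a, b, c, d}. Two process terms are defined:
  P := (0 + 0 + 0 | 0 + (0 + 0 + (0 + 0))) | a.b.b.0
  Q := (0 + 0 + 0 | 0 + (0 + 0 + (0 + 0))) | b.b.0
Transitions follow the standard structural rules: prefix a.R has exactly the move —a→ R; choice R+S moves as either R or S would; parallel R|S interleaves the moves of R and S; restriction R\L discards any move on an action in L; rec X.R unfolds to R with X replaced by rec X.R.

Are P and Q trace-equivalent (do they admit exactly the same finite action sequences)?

LTS(P): 4 reachable states
  p0 = (0 + 0 + 0 | 0 + (0 + 0 + (0 + 0))) | a.b.b.0 | --a--▸ p1
  p1 = (0 + 0 + 0 | 0 + (0 + 0 + (0 + 0))) | b.b.0 | --b--▸ p2
  p2 = (0 + 0 + 0 | 0 + (0 + 0 + (0 + 0))) | b.0 | --b--▸ p3
  p3 = (0 + 0 + 0 | 0 + (0 + 0 + (0 + 0))) | 0 | stopped
LTS(Q): 3 reachable states
  q0 = (0 + 0 + 0 | 0 + (0 + 0 + (0 + 0))) | b.b.0 | --b--▸ q1
  q1 = (0 + 0 + 0 | 0 + (0 + 0 + (0 + 0))) | b.0 | --b--▸ q2
  q2 = (0 + 0 + 0 | 0 + (0 + 0 + (0 + 0))) | 0 | stopped
Trace ⟨a⟩ through P, begin at {p0}:
  [1] a ⇒ {p1}
  ✓ P
Trace ⟨a⟩ through Q, begin at {q0}:
  [1] a ⇒ no successor for Q

traces(P) ≠ traces(Q) — witness ⟨a⟩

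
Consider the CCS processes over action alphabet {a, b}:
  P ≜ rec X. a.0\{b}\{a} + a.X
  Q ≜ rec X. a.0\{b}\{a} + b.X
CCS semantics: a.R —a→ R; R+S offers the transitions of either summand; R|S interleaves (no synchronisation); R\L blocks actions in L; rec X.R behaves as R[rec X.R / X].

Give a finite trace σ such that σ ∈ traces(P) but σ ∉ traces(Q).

aa

Reachable graph of P (2 states):
  m0 = rec X. a.0\{b}\{a} + a.X :: --a--▸ m0, --a--▸ m1
  m1 = 0\{b}\{a} :: stopped
Reachable graph of Q (2 states):
  n0 = rec X. a.0\{b}\{a} + b.X :: --a--▸ n1, --b--▸ n0
  n1 = 0\{b}\{a} :: stopped
Trace ⟨aa⟩ through P, begin at {m0}:
  after a @ step 1: {m0, m1}
  after a @ step 2: {m0, m1}
  ✓ P
Trace ⟨aa⟩ through Q, begin at {n0}:
  after a @ step 1: {n1}
  after a @ step 2: ∅ (Q stuck)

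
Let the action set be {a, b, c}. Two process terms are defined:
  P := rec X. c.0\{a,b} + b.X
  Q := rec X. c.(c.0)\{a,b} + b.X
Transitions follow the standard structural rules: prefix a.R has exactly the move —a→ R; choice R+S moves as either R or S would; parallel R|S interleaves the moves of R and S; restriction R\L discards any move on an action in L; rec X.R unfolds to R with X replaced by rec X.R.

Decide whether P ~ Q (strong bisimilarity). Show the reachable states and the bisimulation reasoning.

P ≁ Q

Reachable graph of P (2 states):
  p0 = rec X. c.0\{a,b} + b.X | -b-> p0, -c-> p1
  p1 = 0\{a,b} | ∅
Reachable graph of Q (3 states):
  q0 = rec X. c.(c.0)\{a,b} + b.X | -b-> q0, -c-> q1
  q1 = (c.0)\{a,b} | -c-> q2
  q2 = 0\{a,b} | ∅
Coarsest stable partition (strong bisimilarity classes):
  B0 = {p0}
  B1 = {p1, q2}
  B2 = {q0}
  B3 = {q1}
p0 ∈ B0, q0 ∈ B2 → different blocks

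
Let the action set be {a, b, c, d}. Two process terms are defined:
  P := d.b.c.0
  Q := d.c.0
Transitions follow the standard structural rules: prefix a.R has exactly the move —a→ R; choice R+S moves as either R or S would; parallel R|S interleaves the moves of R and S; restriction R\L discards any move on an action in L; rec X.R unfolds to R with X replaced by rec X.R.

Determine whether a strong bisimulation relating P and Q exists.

Reachable graph of P (4 states):
  p0 = d.b.c.0 :: ··d··> p1
  p1 = b.c.0 :: ··b··> p2
  p2 = c.0 :: ··c··> p3
  p3 = 0 :: (no moves)
Reachable graph of Q (3 states):
  q0 = d.c.0 :: ··d··> q1
  q1 = c.0 :: ··c··> q2
  q2 = 0 :: (no moves)
Partition-refinement fixed point:
  B0 = {p0}
  B1 = {p1}
  B2 = {p2, q1}
  B3 = {p3, q2}
  B4 = {q0}
p0 ∈ B0, q0 ∈ B4 → different blocks

not bisimilar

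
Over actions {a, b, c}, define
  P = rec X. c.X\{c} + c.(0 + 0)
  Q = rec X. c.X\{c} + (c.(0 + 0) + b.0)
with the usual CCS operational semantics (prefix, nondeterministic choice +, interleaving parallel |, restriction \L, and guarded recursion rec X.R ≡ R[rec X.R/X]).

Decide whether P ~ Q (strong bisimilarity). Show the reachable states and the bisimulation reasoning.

not bisimilar

LTS(P): 3 reachable states
  p0 = rec X. c.X\{c} + c.(0 + 0) → --c--▸ p1, --c--▸ p2
  p1 = (rec X. c.X\{c} + c.(0 + 0))\{c} → deadlocked
  p2 = 0 + 0 → deadlocked
LTS(Q): 5 reachable states
  q0 = rec X. c.X\{c} + (c.(0 + 0) + b.0) → --b--▸ q1, --c--▸ q2, --c--▸ q3
  q1 = 0 → deadlocked
  q2 = (rec X. c.X\{c} + (c.(0 + 0) + b.0))\{c} → --b--▸ q4
  q3 = 0 + 0 → deadlocked
  q4 = 0\{c} → deadlocked
Bisimilarity quotient blocks:
  B0 = {p0}
  B1 = {p1, p2, q1, q3, q4}
  B2 = {q0}
  B3 = {q2}
p0 ∈ B0, q0 ∈ B2 → different blocks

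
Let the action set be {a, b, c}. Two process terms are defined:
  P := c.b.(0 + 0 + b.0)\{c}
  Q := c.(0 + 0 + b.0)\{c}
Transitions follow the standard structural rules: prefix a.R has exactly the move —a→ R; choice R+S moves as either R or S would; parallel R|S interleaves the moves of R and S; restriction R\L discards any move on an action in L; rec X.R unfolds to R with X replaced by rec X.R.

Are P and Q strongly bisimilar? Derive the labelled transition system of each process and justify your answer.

LTS(P): 4 reachable states
  s0 = c.b.(0 + 0 + b.0)\{c} ⊢ ··c··> s1
  s1 = b.(0 + 0 + b.0)\{c} ⊢ ··b··> s2
  s2 = (0 + 0 + b.0)\{c} ⊢ ··b··> s3
  s3 = 0\{c} ⊢ (no moves)
LTS(Q): 3 reachable states
  t0 = c.(0 + 0 + b.0)\{c} ⊢ ··c··> t1
  t1 = (0 + 0 + b.0)\{c} ⊢ ··b··> t2
  t2 = 0\{c} ⊢ (no moves)
Coarsest stable partition (strong bisimilarity classes):
  B0 = {s0}
  B1 = {s1}
  B2 = {s2, t1}
  B3 = {s3, t2}
  B4 = {t0}
s0 ∈ B0, t0 ∈ B4 → different blocks

NO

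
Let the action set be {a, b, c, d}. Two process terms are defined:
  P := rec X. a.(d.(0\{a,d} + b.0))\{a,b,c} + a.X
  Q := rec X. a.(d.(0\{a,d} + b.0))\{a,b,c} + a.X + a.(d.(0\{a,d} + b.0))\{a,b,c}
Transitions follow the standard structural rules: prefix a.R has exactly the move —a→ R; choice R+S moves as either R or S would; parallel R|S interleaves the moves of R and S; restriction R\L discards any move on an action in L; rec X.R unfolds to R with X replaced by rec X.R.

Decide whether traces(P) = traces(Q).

trace-equivalent

LTS(P): 3 reachable states
  s0 = rec X. a.(d.(0\{a,d} + b.0))\{a,b,c} + a.X ⊢ =a=> s0, =a=> s1
  s1 = (d.(0\{a,d} + b.0))\{a,b,c} ⊢ =d=> s2
  s2 = (0\{a,d} + b.0)\{a,b,c} ⊢ ·
LTS(Q): 3 reachable states
  t0 = rec X. a.(d.(0\{a,d} + b.0))\{a,b,c} + a.X + a.(d.(0\{a,d} + b.0))\{a,b,c} ⊢ =a=> t0, =a=> t1
  t1 = (d.(0\{a,d} + b.0))\{a,b,c} ⊢ =d=> t2
  t2 = (0\{a,d} + b.0)\{a,b,c} ⊢ ·
Bisimilarity quotient blocks:
  B0 = {s0, t0}
  B1 = {s1, t1}
  B2 = {s2, t2}
s0 ∈ B0, t0 ∈ B0 → same block
Bisimilar ⇒ trace-equivalent.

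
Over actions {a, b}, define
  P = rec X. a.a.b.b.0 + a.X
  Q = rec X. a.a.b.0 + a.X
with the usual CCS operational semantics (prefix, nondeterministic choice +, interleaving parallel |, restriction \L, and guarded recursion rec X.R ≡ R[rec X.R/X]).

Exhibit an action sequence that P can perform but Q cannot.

P's transition system — 5 states:
  u0 = rec X. a.a.b.b.0 + a.X has moves =a=> u0, =a=> u1
  u1 = a.b.b.0 has moves =a=> u2
  u2 = b.b.0 has moves =b=> u3
  u3 = b.0 has moves =b=> u4
  u4 = 0 has moves ·
Q's transition system — 4 states:
  v0 = rec X. a.a.b.0 + a.X has moves =a=> v0, =a=> v1
  v1 = a.b.0 has moves =a=> v2
  v2 = b.0 has moves =b=> v3
  v3 = 0 has moves ·
Run σ = ⟨aabb⟩ on P: start {u0}
  after a @ step 1: {u0, u1}
  after a @ step 2: {u0, u1, u2}
  after b @ step 3: {u3}
  after b @ step 4: {u4}
  P completes σ.
Run σ = ⟨aabb⟩ on Q: start {v0}
  after a @ step 1: {v0, v1}
  after a @ step 2: {v0, v1, v2}
  after b @ step 3: {v3}
  after b @ step 4: no successor for Q

aabb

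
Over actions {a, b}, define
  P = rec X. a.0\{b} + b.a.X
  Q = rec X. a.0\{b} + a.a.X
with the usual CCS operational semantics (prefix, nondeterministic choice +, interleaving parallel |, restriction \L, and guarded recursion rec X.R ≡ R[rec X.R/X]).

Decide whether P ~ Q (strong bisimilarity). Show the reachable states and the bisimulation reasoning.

P's transition system — 3 states:
  p0 = rec X. a.0\{b} + b.a.X :: =a=> p1, =b=> p2
  p1 = 0\{b} :: (no moves)
  p2 = a.(rec X. a.0\{b} + b.a.X) :: =a=> p0
Q's transition system — 3 states:
  q0 = rec X. a.0\{b} + a.a.X :: =a=> q1, =a=> q2
  q1 = 0\{b} :: (no moves)
  q2 = a.(rec X. a.0\{b} + a.a.X) :: =a=> q0
Partition-refinement fixed point:
  B0 = {p0}
  B1 = {p1, q1}
  B2 = {p2}
  B3 = {q0}
  B4 = {q2}
p0 ∈ B0, q0 ∈ B3 → different blocks

P ≁ Q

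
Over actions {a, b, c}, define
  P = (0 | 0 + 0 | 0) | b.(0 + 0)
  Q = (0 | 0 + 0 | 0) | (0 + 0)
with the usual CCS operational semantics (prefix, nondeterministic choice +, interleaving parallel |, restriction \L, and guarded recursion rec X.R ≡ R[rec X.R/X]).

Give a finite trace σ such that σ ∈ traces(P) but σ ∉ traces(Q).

b

LTS(P): 2 reachable states
  s0 = (0 | 0 + 0 | 0) | b.(0 + 0) | --b--▸ s1
  s1 = (0 | 0 + 0 | 0) | (0 + 0) | ∅
LTS(Q): 1 reachable states
  t0 = (0 | 0 + 0 | 0) | (0 + 0) | ∅
Trace ⟨b⟩ through P, begin at {s0}:
  [1] b ⇒ {s1}
  P completes σ.
Trace ⟨b⟩ through Q, begin at {t0}:
  [1] b ⇒ ∅  — Q cannot continue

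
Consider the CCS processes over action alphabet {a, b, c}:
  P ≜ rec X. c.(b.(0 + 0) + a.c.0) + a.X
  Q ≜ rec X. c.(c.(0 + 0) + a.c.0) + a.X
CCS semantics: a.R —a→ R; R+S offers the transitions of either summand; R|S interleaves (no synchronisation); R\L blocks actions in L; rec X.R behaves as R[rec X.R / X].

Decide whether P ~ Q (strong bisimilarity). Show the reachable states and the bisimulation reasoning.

LTS(P): 5 reachable states
  u0 = rec X. c.(b.(0 + 0) + a.c.0) + a.X → =a=> u0, =c=> u1
  u1 = b.(0 + 0) + a.c.0 → =a=> u2, =b=> u3
  u2 = c.0 → =c=> u4
  u3 = 0 + 0 → deadlocked
  u4 = 0 → deadlocked
LTS(Q): 5 reachable states
  v0 = rec X. c.(c.(0 + 0) + a.c.0) + a.X → =a=> v0, =c=> v1
  v1 = c.(0 + 0) + a.c.0 → =a=> v2, =c=> v3
  v2 = c.0 → =c=> v4
  v3 = 0 + 0 → deadlocked
  v4 = 0 → deadlocked
Coarsest stable partition (strong bisimilarity classes):
  B0 = {u0}
  B1 = {u1}
  B2 = {u3, u4, v3, v4}
  B3 = {u2, v2}
  B4 = {v0}
  B5 = {v1}
u0 ∈ B0, v0 ∈ B4 → different blocks

NO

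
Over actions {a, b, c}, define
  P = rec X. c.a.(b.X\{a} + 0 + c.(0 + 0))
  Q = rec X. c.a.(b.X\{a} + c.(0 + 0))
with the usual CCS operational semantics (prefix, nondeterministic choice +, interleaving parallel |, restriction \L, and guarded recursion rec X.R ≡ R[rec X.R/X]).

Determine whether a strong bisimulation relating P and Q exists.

P's transition system — 6 states:
  u0 = rec X. c.a.(b.X\{a} + 0 + c.(0 + 0)) → =c=> u1
  u1 = a.(b.(rec X. c.a.(b.X\{a} + 0 + c.(0 + 0)))\{a} + 0 + c.(0 + 0)) → =a=> u2
  u2 = b.(rec X. c.a.(b.X\{a} + 0 + c.(0 + 0)))\{a} + 0 + c.(0 + 0) → =b=> u3, =c=> u4
  u3 = (rec X. c.a.(b.X\{a} + 0 + c.(0 + 0)))\{a} → =c=> u5
  u4 = 0 + 0 → ∅
  u5 = (a.(b.(rec X. c.a.(b.X\{a} + 0 + c.(0 + 0)))\{a} + 0 + c.(0 + 0)))\{a} → ∅
Q's transition system — 6 states:
  v0 = rec X. c.a.(b.X\{a} + c.(0 + 0)) → =c=> v1
  v1 = a.(b.(rec X. c.a.(b.X\{a} + c.(0 + 0)))\{a} + c.(0 + 0)) → =a=> v2
  v2 = b.(rec X. c.a.(b.X\{a} + c.(0 + 0)))\{a} + c.(0 + 0) → =b=> v3, =c=> v4
  v3 = (rec X. c.a.(b.X\{a} + c.(0 + 0)))\{a} → =c=> v5
  v4 = 0 + 0 → ∅
  v5 = (a.(b.(rec X. c.a.(b.X\{a} + c.(0 + 0)))\{a} + c.(0 + 0)))\{a} → ∅
Coarsest stable partition (strong bisimilarity classes):
  B0 = {u0, v0}
  B1 = {u1, v1}
  B2 = {u2, v2}
  B3 = {u3, v3}
  B4 = {u4, u5, v4, v5}
u0 ∈ B0, v0 ∈ B0 → same block

YES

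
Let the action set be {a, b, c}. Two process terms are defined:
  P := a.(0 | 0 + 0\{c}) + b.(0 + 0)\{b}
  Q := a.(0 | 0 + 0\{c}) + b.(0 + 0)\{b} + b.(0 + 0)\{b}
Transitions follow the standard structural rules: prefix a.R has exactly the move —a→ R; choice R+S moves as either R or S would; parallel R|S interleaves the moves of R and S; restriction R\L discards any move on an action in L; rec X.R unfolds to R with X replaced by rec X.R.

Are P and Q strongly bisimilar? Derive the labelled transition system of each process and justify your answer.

P's transition system — 3 states:
  m0 = a.(0 | 0 + 0\{c}) + b.(0 + 0)\{b} has moves ··a··> m1, ··b··> m2
  m1 = 0 | 0 + 0\{c} has moves ∅
  m2 = (0 + 0)\{b} has moves ∅
Q's transition system — 3 states:
  n0 = a.(0 | 0 + 0\{c}) + b.(0 + 0)\{b} + b.(0 + 0)\{b} has moves ··a··> n1, ··b··> n2
  n1 = 0 | 0 + 0\{c} has moves ∅
  n2 = (0 + 0)\{b} has moves ∅
Bisimilarity quotient blocks:
  B0 = {m0, n0}
  B1 = {m1, m2, n1, n2}
m0 ∈ B0, n0 ∈ B0 → same block

P ~ Q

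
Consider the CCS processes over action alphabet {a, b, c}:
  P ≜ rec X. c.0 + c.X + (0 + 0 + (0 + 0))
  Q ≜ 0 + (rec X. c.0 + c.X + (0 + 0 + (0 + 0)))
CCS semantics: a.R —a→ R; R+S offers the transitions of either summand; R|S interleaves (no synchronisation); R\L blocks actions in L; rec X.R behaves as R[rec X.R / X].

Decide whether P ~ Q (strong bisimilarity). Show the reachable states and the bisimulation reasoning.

P's transition system — 2 states:
  m0 = rec X. c.0 + c.X + (0 + 0 + (0 + 0)) ⊢ =c=> m0, =c=> m1
  m1 = 0 ⊢ deadlocked
Q's transition system — 3 states:
  n0 = 0 + (rec X. c.0 + c.X + (0 + 0 + (0 + 0))) ⊢ =c=> n1, =c=> n2
  n1 = 0 ⊢ deadlocked
  n2 = rec X. c.0 + c.X + (0 + 0 + (0 + 0)) ⊢ =c=> n1, =c=> n2
Bisimilarity quotient blocks:
  B0 = {m0, n0, n2}
  B1 = {m1, n1}
m0 ∈ B0, n0 ∈ B0 → same block

YES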